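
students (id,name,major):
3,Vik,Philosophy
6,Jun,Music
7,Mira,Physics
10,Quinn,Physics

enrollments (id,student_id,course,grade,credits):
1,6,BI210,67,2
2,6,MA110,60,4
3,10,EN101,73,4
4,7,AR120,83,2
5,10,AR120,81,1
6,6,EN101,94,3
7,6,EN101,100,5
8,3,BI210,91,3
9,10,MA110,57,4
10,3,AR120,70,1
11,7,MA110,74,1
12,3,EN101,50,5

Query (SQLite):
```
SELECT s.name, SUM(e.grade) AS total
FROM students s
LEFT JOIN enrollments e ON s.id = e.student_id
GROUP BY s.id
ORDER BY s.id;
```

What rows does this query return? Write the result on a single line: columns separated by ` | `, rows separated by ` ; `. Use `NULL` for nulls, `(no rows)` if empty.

Vik | 211 ; Jun | 321 ; Mira | 157 ; Quinn | 211

LEFT JOIN keeps every students row; unmatched ones get NULL for enrollments columns.
Group by students.id and compute SUM(e.grade). SUM over an all-NULL group is NULL.
  3: ids {8, 10, 12} → SUM(e.grade)=211
  6: ids {1, 2, 6, 7} → SUM(e.grade)=321
  7: ids {4, 11} → SUM(e.grade)=157
  10: ids {3, 5, 9} → SUM(e.grade)=211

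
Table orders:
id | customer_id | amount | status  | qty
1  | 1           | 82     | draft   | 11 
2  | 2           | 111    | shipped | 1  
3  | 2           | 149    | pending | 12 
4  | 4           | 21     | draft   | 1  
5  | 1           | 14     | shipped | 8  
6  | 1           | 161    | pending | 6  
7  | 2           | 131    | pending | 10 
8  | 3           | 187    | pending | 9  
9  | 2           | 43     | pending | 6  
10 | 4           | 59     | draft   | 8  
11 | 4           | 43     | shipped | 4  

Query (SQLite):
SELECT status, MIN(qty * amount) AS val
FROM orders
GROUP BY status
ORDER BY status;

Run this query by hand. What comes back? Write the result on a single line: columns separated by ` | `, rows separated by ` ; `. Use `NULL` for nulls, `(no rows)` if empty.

draft | 21 ; pending | 258 ; shipped | 111

For each row compute qty * amount.
Group by status; take MIN of the expression per group.
  draft: ids {1, 4, 10} → MIN(qty * amount)=21
  pending: ids {3, 6, 7, 8, 9} → MIN(qty * amount)=258
  shipped: ids {2, 5, 11} → MIN(qty * amount)=111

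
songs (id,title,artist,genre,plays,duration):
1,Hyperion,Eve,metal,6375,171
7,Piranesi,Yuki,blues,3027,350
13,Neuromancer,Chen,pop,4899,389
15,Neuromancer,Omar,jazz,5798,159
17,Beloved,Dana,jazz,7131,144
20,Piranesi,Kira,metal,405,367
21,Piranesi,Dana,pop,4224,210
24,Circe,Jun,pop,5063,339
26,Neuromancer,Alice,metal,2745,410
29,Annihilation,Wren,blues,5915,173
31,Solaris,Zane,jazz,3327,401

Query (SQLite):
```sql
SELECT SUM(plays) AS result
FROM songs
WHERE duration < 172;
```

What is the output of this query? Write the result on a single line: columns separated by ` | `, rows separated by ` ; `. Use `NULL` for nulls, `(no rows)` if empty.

Rows where duration < 172 → plays values: [6375, 5798, 7131].
SUM of non-NULL values = 19304.

19304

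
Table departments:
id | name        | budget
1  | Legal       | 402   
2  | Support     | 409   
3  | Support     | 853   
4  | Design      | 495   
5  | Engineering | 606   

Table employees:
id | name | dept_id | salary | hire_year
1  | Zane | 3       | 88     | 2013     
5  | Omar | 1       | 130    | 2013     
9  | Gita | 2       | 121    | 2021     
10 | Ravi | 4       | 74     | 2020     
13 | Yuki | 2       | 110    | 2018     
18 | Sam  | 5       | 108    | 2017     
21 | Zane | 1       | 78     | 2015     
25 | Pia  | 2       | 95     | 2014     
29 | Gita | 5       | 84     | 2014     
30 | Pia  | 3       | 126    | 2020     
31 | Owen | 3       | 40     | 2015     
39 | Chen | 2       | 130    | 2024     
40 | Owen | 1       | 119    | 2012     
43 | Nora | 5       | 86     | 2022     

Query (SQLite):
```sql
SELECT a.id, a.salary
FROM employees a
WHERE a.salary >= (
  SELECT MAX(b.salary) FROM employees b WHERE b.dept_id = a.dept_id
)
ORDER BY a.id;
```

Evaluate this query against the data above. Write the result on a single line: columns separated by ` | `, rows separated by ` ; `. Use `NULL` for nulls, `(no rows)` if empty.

For each employees row a, compute MAX(salary) over rows sharing a.dept_id.
Keep row a if a.salary >= that per-group MAX.
  dept_id=1: MAX(salary) = 130
  dept_id=2: MAX(salary) = 130
  dept_id=3: MAX(salary) = 126
  dept_id=4: MAX(salary) = 74
  dept_id=5: MAX(salary) = 108

5 | 130 ; 10 | 74 ; 18 | 108 ; 30 | 126 ; 39 | 130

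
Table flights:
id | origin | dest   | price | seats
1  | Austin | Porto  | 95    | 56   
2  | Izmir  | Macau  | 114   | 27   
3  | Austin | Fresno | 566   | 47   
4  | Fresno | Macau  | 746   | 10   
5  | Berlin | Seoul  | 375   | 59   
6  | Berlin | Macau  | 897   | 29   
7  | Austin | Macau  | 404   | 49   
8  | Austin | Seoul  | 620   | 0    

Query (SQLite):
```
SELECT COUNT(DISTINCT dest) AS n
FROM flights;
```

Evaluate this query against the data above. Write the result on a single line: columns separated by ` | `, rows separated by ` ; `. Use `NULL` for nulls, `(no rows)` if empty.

4

Count distinct non-NULL dest values.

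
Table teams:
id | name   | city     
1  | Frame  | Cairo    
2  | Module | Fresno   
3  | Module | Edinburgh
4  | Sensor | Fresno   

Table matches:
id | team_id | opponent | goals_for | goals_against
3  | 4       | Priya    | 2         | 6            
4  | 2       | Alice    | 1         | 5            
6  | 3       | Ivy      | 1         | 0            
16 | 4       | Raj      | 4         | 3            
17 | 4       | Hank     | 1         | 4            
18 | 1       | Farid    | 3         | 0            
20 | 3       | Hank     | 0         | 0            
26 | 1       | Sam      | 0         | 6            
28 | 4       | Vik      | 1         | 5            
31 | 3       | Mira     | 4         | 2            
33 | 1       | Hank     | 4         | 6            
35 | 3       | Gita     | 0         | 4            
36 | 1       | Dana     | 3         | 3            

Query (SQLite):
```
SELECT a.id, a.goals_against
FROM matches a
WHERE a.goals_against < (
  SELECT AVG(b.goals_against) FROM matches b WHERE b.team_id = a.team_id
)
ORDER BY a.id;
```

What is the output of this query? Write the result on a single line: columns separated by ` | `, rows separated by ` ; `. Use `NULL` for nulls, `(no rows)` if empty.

6 | 0 ; 16 | 3 ; 17 | 4 ; 18 | 0 ; 20 | 0 ; 36 | 3

For each matches row a, compute AVG(goals_against) over rows sharing a.team_id.
Keep row a if a.goals_against < that per-group AVG.
  team_id=1: AVG(goals_against) = 3.75
  team_id=2: AVG(goals_against) = 5.0
  team_id=3: AVG(goals_against) = 1.5
  team_id=4: AVG(goals_against) = 4.5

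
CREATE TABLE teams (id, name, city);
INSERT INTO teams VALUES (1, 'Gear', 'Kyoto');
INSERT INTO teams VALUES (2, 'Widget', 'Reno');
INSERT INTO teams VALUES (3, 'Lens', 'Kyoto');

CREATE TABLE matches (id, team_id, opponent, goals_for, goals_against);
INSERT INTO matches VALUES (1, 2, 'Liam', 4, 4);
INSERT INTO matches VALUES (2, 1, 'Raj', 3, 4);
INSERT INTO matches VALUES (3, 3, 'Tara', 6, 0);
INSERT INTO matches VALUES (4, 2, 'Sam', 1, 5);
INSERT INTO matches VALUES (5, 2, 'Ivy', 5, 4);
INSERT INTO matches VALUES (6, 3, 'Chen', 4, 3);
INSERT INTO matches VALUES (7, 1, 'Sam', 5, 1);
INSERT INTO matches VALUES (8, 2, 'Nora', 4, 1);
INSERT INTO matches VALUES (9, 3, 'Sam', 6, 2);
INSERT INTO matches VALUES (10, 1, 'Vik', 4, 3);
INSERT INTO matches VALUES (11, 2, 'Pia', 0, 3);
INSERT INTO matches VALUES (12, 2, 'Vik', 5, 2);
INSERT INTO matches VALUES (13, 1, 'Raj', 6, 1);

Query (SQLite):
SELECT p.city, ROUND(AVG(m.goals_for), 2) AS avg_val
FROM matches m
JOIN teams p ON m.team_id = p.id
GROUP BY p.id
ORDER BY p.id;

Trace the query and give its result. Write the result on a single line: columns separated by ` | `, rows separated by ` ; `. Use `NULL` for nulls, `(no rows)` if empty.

Kyoto | 4.5 ; Reno | 3.17 ; Kyoto | 5.33

Join each matches row to its teams via team_id.
Group joined rows by teams.id; compute ROUND(AVG(m.goals_for), 2) per group.
  1: ids {2, 7, 10, 13} → ROUND(AVG(m.goals_for), 2)=4.5
  2: ids {1, 4, 5, 8, 11, 12} → ROUND(AVG(m.goals_for), 2)=3.17
  3: ids {3, 6, 9} → ROUND(AVG(m.goals_for), 2)=5.33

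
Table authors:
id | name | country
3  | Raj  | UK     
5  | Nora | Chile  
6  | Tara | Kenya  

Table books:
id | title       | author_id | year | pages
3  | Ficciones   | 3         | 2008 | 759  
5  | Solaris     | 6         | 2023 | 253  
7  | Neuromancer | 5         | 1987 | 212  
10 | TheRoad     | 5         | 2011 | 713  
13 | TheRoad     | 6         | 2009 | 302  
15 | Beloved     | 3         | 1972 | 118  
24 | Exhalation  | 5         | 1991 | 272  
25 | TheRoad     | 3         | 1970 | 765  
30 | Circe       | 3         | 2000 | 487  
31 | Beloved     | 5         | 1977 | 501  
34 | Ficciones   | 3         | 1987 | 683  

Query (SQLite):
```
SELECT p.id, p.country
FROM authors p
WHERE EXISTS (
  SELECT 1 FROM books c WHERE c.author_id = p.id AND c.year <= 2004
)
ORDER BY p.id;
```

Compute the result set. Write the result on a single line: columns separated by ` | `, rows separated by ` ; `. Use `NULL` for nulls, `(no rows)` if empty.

3 | UK ; 5 | Chile

For each authors row, check whether any books with matching author_id has year <= 2004.
Keep rows where that is true.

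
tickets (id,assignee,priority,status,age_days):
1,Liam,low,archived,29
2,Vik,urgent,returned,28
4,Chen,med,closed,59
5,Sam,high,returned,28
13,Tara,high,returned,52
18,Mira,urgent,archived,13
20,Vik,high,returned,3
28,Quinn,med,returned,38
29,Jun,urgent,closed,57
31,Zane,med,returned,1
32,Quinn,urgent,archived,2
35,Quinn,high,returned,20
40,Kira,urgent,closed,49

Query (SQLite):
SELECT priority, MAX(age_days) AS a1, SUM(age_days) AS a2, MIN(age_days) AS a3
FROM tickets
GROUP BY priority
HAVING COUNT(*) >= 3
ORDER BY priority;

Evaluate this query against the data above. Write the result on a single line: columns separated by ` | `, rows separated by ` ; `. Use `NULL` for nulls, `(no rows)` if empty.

high | 52 | 103 | 3 ; med | 59 | 98 | 1 ; urgent | 57 | 149 | 2

Group tickets by priority.
Per group compute: MAX(age_days), SUM(age_days), MIN(age_days).
HAVING: drop groups with fewer than 3 rows.
  high: ids {5, 13, 20, 35} → MAX(age_days)=52, SUM(age_days)=103, MIN(age_days)=3
  low: ids {1} → MAX(age_days)=29, SUM(age_days)=29, MIN(age_days)=29
  med: ids {4, 28, 31} → MAX(age_days)=59, SUM(age_days)=98, MIN(age_days)=1
  urgent: ids {2, 18, 29, 32, 40} → MAX(age_days)=57, SUM(age_days)=149, MIN(age_days)=2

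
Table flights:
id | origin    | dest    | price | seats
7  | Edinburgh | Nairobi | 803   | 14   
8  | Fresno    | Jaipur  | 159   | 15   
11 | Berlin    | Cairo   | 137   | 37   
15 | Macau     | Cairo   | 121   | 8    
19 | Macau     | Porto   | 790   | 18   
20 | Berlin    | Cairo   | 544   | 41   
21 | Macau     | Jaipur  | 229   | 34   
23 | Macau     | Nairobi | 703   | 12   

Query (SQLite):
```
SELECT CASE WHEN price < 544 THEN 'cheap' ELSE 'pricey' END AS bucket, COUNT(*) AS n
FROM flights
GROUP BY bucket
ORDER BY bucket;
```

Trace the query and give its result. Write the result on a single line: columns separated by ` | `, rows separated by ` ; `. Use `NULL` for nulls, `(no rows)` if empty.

cheap | 4 ; pricey | 4

Bucket rows by price < 544 → 'cheap' else 'pricey'; count each bucket.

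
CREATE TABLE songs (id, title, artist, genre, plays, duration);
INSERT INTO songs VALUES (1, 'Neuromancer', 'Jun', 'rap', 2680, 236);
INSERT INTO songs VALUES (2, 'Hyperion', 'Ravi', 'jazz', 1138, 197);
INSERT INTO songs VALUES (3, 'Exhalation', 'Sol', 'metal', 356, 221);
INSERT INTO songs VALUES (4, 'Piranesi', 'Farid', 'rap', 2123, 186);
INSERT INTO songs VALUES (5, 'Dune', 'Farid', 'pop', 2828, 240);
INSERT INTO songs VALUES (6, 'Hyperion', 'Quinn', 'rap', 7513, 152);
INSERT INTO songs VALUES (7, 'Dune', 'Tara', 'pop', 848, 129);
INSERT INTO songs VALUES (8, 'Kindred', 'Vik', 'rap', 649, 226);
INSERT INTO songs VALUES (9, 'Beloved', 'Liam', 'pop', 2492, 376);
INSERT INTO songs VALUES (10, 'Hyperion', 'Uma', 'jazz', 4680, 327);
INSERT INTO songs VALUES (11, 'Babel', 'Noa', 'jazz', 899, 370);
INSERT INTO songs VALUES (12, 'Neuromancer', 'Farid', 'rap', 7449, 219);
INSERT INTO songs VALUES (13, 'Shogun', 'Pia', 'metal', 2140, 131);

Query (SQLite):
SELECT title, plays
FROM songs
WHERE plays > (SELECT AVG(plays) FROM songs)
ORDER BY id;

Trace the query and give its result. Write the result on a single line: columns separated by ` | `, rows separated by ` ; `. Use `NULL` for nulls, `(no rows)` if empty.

Dune | 2828 ; Hyperion | 7513 ; Hyperion | 4680 ; Neuromancer | 7449

Scalar subquery: AVG(plays) over all songs rows = 2753.461538 (≈; comparison uses full precision).
Keep rows where plays > that value.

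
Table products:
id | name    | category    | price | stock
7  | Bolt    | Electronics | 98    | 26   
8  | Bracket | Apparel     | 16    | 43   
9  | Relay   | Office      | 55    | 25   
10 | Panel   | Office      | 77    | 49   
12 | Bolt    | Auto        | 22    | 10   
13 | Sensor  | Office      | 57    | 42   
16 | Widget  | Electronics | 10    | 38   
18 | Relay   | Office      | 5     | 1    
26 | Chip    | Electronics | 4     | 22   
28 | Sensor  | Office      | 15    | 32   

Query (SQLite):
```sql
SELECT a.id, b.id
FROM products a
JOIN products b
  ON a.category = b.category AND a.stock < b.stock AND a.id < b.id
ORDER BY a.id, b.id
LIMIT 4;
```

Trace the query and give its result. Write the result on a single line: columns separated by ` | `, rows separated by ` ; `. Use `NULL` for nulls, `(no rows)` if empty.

7 | 16 ; 9 | 10 ; 9 | 13 ; 9 | 28

Pairs (a,b) with same category, a.stock < b.stock, a.id < b.id.
category groups: Apparel:{8} Auto:{12} Electronics:{7,16,26} Office:{9,10,13,18,28}
Ordered by (a.id, b.id); first 4.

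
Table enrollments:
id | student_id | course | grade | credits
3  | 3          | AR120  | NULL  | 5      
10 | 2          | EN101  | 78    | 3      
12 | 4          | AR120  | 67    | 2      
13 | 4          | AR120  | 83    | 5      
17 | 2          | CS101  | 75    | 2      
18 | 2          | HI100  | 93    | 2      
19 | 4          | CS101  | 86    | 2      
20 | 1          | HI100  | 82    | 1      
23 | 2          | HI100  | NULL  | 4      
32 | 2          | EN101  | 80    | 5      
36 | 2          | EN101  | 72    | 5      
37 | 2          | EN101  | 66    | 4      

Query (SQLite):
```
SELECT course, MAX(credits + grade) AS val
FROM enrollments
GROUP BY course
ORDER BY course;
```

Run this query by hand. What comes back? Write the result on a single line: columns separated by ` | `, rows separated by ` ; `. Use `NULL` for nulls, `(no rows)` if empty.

For each row compute credits + grade.
Group by course; take MAX of the expression per group.
  AR120: ids {3, 12, 13} → MAX(credits + grade)=88
  CS101: ids {17, 19} → MAX(credits + grade)=88
  EN101: ids {10, 32, 36, 37} → MAX(credits + grade)=85
  HI100: ids {18, 20, 23} → MAX(credits + grade)=95

AR120 | 88 ; CS101 | 88 ; EN101 | 85 ; HI100 | 95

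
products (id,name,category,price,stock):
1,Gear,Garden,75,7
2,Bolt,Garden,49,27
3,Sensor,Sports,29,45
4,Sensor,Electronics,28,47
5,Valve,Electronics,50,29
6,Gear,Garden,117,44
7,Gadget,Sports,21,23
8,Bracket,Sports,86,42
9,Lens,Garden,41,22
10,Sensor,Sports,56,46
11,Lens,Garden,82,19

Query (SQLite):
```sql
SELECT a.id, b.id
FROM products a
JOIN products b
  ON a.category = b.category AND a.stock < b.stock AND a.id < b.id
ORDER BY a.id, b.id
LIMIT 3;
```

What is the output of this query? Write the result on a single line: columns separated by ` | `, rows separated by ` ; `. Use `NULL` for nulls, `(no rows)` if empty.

1 | 2 ; 1 | 6 ; 1 | 9

Pairs (a,b) with same category, a.stock < b.stock, a.id < b.id.
category groups: Electronics:{4,5} Garden:{1,2,6,9,11} Sports:{3,7,8,10}
Ordered by (a.id, b.id); first 3.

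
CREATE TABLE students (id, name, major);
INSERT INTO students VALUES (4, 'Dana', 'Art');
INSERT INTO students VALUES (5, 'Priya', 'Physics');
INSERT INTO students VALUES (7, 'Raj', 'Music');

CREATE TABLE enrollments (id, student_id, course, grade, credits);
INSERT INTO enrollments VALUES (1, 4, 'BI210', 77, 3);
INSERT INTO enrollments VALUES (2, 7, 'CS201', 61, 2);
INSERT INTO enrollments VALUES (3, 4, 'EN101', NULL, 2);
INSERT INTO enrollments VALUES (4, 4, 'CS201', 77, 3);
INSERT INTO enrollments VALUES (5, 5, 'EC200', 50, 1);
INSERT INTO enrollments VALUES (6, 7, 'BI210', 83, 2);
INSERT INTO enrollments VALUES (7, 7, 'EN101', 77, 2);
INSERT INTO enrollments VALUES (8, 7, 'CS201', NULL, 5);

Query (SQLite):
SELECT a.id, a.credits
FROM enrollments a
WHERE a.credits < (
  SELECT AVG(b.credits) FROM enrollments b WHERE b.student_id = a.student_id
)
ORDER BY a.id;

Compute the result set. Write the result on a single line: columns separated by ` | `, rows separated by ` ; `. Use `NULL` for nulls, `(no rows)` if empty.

2 | 2 ; 3 | 2 ; 6 | 2 ; 7 | 2

For each enrollments row a, compute AVG(credits) over rows sharing a.student_id.
Keep row a if a.credits < that per-group AVG.
  student_id=4: AVG(credits) = 2.666667
  student_id=5: AVG(credits) = 1.0
  student_id=7: AVG(credits) = 2.75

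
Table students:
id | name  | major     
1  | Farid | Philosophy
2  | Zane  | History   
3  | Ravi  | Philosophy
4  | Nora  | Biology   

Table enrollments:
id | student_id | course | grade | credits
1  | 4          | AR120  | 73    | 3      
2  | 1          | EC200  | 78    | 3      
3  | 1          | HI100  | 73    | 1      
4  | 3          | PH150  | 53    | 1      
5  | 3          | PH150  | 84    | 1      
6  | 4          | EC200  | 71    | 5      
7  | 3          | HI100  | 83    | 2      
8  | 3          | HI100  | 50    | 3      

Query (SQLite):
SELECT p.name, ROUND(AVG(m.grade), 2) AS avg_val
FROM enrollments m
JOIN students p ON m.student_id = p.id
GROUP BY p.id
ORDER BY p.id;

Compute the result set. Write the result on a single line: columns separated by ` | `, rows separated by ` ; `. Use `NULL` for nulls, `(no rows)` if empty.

Join each enrollments row to its students via student_id.
Group joined rows by students.id; compute ROUND(AVG(m.grade), 2) per group.
  1: ids {2, 3} → ROUND(AVG(m.grade), 2)=75.5
  3: ids {4, 5, 7, 8} → ROUND(AVG(m.grade), 2)=67.5
  4: ids {1, 6} → ROUND(AVG(m.grade), 2)=72

Farid | 75.5 ; Ravi | 67.5 ; Nora | 72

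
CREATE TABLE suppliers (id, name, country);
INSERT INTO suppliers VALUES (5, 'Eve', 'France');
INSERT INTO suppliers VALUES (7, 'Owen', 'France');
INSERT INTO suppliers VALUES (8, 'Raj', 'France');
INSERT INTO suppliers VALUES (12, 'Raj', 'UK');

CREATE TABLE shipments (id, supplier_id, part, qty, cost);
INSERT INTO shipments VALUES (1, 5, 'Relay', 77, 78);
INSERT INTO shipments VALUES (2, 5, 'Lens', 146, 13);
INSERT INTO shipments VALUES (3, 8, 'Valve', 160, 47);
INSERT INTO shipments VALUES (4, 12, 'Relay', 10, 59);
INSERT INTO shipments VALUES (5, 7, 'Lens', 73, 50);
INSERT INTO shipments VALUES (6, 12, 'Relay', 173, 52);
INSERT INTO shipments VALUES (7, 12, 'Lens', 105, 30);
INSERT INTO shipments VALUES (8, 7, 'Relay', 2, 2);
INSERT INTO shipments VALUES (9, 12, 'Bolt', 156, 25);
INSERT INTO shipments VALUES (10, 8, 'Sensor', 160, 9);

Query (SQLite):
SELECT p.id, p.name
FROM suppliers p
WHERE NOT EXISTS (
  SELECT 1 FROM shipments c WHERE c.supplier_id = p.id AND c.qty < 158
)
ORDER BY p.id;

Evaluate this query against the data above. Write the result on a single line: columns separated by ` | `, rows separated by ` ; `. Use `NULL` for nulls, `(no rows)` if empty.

8 | Raj

For each suppliers row, check whether any shipments with matching supplier_id has qty < 158.
Keep rows where that is false.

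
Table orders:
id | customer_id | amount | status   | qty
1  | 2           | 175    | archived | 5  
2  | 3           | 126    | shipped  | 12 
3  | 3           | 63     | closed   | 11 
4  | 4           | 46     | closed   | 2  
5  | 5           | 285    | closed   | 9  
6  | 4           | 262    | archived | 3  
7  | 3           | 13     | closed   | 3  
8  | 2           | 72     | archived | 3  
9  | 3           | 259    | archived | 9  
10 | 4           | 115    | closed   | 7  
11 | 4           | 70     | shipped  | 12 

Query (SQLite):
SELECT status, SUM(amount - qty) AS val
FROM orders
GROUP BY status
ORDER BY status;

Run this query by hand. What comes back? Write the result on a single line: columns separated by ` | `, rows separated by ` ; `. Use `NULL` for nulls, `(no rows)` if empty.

For each row compute amount - qty.
Group by status; take SUM of the expression per group.
  archived: ids {1, 6, 8, 9} → SUM(amount - qty)=748
  closed: ids {3, 4, 5, 7, 10} → SUM(amount - qty)=490
  shipped: ids {2, 11} → SUM(amount - qty)=172

archived | 748 ; closed | 490 ; shipped | 172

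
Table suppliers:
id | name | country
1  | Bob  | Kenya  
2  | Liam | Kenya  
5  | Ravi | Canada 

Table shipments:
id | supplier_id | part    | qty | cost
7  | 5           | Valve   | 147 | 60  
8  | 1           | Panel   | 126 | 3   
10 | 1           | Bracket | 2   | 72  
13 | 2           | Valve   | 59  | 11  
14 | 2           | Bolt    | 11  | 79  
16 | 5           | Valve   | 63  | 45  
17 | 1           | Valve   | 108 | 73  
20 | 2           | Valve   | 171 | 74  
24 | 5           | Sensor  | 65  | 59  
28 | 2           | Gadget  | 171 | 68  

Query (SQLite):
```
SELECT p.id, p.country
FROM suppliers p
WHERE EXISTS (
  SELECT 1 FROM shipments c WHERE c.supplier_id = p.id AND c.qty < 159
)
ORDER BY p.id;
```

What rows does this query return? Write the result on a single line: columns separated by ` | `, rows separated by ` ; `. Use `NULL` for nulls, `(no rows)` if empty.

For each suppliers row, check whether any shipments with matching supplier_id has qty < 159.
Keep rows where that is true.

1 | Kenya ; 2 | Kenya ; 5 | Canada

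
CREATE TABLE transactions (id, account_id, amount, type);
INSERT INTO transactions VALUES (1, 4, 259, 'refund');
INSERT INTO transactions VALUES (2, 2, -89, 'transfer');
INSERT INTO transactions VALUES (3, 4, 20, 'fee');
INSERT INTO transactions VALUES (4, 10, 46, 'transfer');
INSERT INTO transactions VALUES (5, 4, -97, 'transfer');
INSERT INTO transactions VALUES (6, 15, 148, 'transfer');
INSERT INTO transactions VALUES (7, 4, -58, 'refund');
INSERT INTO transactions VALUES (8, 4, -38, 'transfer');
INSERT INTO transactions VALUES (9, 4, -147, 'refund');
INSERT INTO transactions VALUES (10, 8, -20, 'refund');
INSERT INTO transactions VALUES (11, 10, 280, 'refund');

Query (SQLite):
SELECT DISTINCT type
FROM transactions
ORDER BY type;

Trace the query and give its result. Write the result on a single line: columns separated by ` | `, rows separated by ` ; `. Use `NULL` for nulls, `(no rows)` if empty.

Collect distinct type values from transactions.

fee ; refund ; transfer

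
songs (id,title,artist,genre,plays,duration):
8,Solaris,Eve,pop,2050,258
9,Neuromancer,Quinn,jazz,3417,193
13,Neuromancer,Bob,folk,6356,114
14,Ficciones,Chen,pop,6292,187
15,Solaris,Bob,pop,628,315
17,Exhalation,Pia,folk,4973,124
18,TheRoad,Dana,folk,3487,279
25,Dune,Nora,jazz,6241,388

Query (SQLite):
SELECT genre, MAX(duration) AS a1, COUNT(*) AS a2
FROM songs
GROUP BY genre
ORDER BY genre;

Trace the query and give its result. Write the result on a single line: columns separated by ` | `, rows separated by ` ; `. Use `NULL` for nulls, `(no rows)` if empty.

Group songs by genre.
Per group compute: MAX(duration), COUNT(*).
  folk: ids {13, 17, 18} → MAX(duration)=279, COUNT(*)=3
  jazz: ids {9, 25} → MAX(duration)=388, COUNT(*)=2
  pop: ids {8, 14, 15} → MAX(duration)=315, COUNT(*)=3

folk | 279 | 3 ; jazz | 388 | 2 ; pop | 315 | 3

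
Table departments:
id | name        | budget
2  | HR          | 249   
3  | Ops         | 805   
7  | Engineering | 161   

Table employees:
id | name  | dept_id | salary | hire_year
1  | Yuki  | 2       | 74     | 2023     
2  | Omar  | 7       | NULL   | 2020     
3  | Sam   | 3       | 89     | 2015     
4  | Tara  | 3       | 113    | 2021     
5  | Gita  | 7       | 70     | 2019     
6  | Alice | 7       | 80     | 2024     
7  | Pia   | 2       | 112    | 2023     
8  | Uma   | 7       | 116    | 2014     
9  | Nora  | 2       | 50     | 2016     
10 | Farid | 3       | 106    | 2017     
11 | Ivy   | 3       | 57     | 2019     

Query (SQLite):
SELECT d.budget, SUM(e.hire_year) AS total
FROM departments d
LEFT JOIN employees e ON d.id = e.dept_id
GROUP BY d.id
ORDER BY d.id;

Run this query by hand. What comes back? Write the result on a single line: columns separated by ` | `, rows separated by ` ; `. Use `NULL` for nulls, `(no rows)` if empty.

249 | 6062 ; 805 | 8072 ; 161 | 8077

LEFT JOIN keeps every departments row; unmatched ones get NULL for employees columns.
Group by departments.id and compute SUM(e.hire_year). SUM over an all-NULL group is NULL.
  2: ids {1, 7, 9} → SUM(e.hire_year)=6062
  3: ids {3, 4, 10, 11} → SUM(e.hire_year)=8072
  7: ids {2, 5, 6, 8} → SUM(e.hire_year)=8077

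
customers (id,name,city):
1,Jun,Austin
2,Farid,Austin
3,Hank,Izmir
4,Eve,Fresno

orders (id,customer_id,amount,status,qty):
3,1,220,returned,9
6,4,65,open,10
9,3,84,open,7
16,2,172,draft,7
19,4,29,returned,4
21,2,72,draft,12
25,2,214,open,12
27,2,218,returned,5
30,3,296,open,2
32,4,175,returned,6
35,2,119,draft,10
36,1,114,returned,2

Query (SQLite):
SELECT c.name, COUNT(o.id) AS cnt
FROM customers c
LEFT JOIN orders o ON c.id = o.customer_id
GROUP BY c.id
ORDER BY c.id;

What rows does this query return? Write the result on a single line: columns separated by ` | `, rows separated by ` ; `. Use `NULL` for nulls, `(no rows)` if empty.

Jun | 2 ; Farid | 5 ; Hank | 2 ; Eve | 3

LEFT JOIN keeps every customers row; unmatched ones get NULL for orders columns.
Group by customers.id and compute COUNT(o.id). COUNT(col) of an all-NULL group is 0.
  1: ids {3, 36} → COUNT(o.id)=2
  2: ids {16, 21, 25, 27, 35} → COUNT(o.id)=5
  3: ids {9, 30} → COUNT(o.id)=2
  4: ids {6, 19, 32} → COUNT(o.id)=3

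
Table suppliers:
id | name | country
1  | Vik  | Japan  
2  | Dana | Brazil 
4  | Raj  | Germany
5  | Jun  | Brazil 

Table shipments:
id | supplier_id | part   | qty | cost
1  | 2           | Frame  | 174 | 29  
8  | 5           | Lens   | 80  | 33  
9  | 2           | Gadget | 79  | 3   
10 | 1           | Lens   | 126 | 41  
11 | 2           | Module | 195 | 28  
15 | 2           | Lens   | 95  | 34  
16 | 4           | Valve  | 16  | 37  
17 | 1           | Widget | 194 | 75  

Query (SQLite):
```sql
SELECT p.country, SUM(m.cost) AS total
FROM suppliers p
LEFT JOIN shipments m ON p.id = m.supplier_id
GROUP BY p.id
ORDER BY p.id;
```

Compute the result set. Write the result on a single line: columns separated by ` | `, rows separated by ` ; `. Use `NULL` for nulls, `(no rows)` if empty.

LEFT JOIN keeps every suppliers row; unmatched ones get NULL for shipments columns.
Group by suppliers.id and compute SUM(m.cost). SUM over an all-NULL group is NULL.
  1: ids {10, 17} → SUM(m.cost)=116
  2: ids {1, 9, 11, 15} → SUM(m.cost)=94
  4: ids {16} → SUM(m.cost)=37
  5: ids {8} → SUM(m.cost)=33

Japan | 116 ; Brazil | 94 ; Germany | 37 ; Brazil | 33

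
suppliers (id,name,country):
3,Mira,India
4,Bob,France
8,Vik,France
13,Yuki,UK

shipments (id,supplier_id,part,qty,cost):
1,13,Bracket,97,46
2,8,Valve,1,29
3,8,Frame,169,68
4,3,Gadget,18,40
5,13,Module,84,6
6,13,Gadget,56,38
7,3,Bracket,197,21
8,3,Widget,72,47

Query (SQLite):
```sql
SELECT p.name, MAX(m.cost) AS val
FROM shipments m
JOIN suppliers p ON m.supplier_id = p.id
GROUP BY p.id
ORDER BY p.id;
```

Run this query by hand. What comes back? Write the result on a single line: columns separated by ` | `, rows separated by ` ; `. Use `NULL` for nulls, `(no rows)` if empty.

Mira | 47 ; Vik | 68 ; Yuki | 46

Join each shipments row to its suppliers via supplier_id.
Group joined rows by suppliers.id; compute MAX(m.cost) per group.
  3: ids {4, 7, 8} → MAX(m.cost)=47
  8: ids {2, 3} → MAX(m.cost)=68
  13: ids {1, 5, 6} → MAX(m.cost)=46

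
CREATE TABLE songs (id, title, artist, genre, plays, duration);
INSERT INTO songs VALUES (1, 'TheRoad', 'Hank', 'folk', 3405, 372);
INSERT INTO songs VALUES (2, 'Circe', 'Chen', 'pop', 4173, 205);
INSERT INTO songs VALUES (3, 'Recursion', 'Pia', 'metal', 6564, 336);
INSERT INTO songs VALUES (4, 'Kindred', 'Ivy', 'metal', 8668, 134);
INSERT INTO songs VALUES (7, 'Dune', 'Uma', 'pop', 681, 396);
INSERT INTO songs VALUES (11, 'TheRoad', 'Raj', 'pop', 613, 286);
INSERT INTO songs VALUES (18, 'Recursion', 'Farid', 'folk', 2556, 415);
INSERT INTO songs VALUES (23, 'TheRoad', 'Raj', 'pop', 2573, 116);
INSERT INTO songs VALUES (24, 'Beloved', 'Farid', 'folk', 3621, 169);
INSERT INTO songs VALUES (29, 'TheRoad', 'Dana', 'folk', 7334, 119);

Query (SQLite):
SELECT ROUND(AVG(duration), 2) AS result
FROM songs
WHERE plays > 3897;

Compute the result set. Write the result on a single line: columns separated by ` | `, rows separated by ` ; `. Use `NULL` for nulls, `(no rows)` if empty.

Rows where plays > 3897 → duration values: [205, 336, 134, 119].
AVG = 794 / 4 (rounded to 2 dp).

198.5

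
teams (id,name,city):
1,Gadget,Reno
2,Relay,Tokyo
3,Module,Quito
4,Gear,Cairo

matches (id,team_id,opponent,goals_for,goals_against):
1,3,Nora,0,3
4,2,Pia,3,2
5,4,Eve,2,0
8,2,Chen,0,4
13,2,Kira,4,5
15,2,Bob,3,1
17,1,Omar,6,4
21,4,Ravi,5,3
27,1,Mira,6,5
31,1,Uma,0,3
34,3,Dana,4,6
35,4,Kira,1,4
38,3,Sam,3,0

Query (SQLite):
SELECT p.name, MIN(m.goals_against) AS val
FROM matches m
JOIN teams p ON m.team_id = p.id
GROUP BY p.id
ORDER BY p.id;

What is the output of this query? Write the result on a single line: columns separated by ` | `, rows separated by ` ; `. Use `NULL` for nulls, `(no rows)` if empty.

Join each matches row to its teams via team_id.
Group joined rows by teams.id; compute MIN(m.goals_against) per group.
  1: ids {17, 27, 31} → MIN(m.goals_against)=3
  2: ids {4, 8, 13, 15} → MIN(m.goals_against)=1
  3: ids {1, 34, 38} → MIN(m.goals_against)=0
  4: ids {5, 21, 35} → MIN(m.goals_against)=0

Gadget | 3 ; Relay | 1 ; Module | 0 ; Gear | 0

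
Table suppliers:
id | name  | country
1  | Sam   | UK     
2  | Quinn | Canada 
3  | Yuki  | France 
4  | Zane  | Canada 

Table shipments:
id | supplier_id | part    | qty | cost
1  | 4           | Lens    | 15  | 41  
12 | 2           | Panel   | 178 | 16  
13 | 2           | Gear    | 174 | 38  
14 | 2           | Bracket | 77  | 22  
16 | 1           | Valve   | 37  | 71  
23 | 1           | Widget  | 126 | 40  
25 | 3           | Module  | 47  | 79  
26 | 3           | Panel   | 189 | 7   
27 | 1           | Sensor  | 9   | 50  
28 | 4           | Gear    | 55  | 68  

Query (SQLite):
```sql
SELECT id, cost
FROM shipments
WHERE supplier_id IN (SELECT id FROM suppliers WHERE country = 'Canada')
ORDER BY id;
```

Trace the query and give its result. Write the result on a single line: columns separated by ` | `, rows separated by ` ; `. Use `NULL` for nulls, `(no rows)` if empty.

1 | 41 ; 12 | 16 ; 13 | 38 ; 14 | 22 ; 28 | 68

Inner query: suppliers.id where country = 'Canada'.
Outer: keep shipments rows whose supplier_id is in that set.
Inner query → {2, 4}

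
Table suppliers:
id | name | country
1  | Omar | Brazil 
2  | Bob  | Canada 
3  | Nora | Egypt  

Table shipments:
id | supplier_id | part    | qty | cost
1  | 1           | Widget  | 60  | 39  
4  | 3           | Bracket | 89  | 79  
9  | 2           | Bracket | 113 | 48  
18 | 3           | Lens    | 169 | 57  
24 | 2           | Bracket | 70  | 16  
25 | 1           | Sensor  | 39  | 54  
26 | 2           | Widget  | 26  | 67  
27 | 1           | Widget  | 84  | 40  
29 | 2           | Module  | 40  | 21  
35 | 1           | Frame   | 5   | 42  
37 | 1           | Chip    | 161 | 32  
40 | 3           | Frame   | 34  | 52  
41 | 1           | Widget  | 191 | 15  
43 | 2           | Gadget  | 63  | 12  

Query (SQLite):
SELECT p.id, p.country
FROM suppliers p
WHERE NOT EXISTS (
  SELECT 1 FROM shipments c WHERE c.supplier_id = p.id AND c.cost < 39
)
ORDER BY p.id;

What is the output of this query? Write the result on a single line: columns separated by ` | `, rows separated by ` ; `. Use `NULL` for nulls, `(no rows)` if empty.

3 | Egypt

For each suppliers row, check whether any shipments with matching supplier_id has cost < 39.
Keep rows where that is false.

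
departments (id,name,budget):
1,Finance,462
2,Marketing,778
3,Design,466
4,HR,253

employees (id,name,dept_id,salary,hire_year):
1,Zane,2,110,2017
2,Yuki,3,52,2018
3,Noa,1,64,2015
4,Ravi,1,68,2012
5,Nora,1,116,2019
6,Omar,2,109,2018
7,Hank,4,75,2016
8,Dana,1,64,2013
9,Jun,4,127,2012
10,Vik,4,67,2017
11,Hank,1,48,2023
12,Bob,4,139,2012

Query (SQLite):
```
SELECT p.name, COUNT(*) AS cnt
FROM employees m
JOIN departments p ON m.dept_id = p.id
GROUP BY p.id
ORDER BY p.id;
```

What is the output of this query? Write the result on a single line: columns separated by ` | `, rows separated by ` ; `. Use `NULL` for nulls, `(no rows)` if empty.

Finance | 5 ; Marketing | 2 ; Design | 1 ; HR | 4

Join each employees row to its departments via dept_id.
Group joined rows by departments.id; compute COUNT(*) per group.
  1: ids {3, 4, 5, 8, 11} → COUNT(*)=5
  2: ids {1, 6} → COUNT(*)=2
  3: ids {2} → COUNT(*)=1
  4: ids {7, 9, 10, 12} → COUNT(*)=4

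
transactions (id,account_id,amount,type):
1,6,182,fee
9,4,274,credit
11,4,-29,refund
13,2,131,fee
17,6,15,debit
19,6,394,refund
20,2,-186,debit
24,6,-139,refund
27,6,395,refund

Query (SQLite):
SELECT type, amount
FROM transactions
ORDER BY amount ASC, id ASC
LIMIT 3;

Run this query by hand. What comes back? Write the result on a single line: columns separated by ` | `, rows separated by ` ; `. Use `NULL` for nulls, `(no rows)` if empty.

debit | -186 ; refund | -139 ; refund | -29

Sort by amount asc, tiebreak id asc: (-186, id=20), (-139, id=24), (-29, id=11), (15, id=17), (131, id=13), (182, id=1) …. Take first 3.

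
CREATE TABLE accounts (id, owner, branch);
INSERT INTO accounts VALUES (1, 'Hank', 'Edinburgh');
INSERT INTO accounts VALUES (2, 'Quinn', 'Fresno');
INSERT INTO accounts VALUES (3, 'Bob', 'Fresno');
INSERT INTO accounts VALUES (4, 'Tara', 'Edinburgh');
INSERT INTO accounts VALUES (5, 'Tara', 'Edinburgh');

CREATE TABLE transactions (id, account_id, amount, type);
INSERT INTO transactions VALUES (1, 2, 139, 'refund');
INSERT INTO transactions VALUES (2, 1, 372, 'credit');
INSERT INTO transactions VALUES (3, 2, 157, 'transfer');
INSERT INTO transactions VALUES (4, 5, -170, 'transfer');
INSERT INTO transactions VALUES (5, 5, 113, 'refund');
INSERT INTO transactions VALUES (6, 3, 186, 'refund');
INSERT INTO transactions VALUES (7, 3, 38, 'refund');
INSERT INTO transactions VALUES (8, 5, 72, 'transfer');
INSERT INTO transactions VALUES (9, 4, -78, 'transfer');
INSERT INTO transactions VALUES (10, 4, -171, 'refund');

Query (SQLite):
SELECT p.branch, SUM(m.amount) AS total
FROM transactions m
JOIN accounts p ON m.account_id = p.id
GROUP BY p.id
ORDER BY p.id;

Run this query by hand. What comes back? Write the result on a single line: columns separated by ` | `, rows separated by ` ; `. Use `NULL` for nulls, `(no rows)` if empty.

Edinburgh | 372 ; Fresno | 296 ; Fresno | 224 ; Edinburgh | -249 ; Edinburgh | 15

Join each transactions row to its accounts via account_id.
Group joined rows by accounts.id; compute SUM(m.amount) per group.
  1: ids {2} → SUM(m.amount)=372
  2: ids {1, 3} → SUM(m.amount)=296
  3: ids {6, 7} → SUM(m.amount)=224
  4: ids {9, 10} → SUM(m.amount)=-249
  5: ids {4, 5, 8} → SUM(m.amount)=15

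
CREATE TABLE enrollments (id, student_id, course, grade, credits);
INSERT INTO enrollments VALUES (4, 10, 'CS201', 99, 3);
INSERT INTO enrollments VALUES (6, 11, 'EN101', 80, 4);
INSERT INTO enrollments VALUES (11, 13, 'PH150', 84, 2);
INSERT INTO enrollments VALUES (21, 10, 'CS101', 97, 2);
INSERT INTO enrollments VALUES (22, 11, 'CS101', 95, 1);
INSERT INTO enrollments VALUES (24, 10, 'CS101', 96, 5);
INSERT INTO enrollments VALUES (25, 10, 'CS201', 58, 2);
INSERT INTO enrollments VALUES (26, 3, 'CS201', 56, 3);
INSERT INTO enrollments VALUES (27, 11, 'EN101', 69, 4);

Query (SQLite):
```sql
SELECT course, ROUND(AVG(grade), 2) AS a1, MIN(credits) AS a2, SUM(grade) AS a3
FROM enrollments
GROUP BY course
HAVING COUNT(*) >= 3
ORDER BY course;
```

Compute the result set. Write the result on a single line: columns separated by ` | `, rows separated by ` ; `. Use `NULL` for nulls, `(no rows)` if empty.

CS101 | 96 | 1 | 288 ; CS201 | 71 | 2 | 213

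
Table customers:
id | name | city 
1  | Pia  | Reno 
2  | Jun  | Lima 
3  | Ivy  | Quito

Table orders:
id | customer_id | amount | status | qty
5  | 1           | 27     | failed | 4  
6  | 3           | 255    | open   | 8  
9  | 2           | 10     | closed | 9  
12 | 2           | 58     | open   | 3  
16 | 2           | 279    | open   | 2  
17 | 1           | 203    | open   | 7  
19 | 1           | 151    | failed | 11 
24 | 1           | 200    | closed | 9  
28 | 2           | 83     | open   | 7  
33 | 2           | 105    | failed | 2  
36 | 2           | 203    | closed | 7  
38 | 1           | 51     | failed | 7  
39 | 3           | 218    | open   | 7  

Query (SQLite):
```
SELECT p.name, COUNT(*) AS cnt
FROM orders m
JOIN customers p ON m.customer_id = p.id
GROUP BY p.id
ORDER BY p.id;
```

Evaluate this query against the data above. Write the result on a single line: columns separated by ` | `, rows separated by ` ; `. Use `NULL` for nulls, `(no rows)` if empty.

Join each orders row to its customers via customer_id.
Group joined rows by customers.id; compute COUNT(*) per group.
  1: ids {5, 17, 19, 24, 38} → COUNT(*)=5
  2: ids {9, 12, 16, 28, 33, 36} → COUNT(*)=6
  3: ids {6, 39} → COUNT(*)=2

Pia | 5 ; Jun | 6 ; Ivy | 2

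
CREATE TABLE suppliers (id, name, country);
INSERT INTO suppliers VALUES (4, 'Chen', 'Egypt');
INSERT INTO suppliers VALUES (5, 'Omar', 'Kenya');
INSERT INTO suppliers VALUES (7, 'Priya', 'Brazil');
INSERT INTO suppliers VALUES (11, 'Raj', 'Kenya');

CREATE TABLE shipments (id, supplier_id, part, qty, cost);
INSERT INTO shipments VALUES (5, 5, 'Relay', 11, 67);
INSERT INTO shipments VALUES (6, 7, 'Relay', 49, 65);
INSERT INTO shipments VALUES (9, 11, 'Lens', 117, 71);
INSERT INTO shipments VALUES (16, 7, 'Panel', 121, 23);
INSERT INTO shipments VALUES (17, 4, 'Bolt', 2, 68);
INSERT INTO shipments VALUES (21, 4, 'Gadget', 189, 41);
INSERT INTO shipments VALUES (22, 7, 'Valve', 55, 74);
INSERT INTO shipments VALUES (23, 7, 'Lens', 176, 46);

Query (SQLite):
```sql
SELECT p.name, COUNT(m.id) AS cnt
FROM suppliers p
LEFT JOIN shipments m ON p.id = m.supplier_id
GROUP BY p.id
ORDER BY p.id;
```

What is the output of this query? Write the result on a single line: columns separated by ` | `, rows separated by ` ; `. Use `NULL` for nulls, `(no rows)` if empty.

LEFT JOIN keeps every suppliers row; unmatched ones get NULL for shipments columns.
Group by suppliers.id and compute COUNT(m.id). COUNT(col) of an all-NULL group is 0.
  4: ids {17, 21} → COUNT(m.id)=2
  5: ids {5} → COUNT(m.id)=1
  7: ids {6, 16, 22, 23} → COUNT(m.id)=4
  11: ids {9} → COUNT(m.id)=1

Chen | 2 ; Omar | 1 ; Priya | 4 ; Raj | 1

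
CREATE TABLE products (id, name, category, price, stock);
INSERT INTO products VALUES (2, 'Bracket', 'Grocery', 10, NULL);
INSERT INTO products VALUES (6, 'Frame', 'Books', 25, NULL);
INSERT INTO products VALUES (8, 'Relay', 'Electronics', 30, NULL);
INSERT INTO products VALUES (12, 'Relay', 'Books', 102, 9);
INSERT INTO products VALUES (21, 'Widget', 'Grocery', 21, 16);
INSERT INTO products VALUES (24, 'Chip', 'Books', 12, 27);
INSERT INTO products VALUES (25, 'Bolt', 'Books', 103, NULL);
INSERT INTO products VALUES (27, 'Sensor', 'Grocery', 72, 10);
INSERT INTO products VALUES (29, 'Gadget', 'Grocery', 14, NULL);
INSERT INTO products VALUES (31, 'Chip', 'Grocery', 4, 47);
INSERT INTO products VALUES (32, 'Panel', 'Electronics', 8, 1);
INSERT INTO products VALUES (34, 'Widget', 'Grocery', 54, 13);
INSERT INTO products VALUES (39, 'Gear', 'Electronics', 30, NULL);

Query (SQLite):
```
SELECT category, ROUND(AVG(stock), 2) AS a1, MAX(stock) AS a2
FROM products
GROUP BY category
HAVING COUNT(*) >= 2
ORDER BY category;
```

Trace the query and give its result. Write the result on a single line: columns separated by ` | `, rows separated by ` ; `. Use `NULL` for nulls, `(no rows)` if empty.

Group products by category.
Per group compute: ROUND(AVG(stock), 2), MAX(stock).
HAVING: drop groups with fewer than 2 rows.
  Books: ids {6, 12, 24, 25} → ROUND(AVG(stock), 2)=18, MAX(stock)=27
  Electronics: ids {8, 32, 39} → ROUND(AVG(stock), 2)=1, MAX(stock)=1
  Grocery: ids {2, 21, 27, 29, 31, 34} → ROUND(AVG(stock), 2)=21.5, MAX(stock)=47

Books | 18 | 27 ; Electronics | 1 | 1 ; Grocery | 21.5 | 47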